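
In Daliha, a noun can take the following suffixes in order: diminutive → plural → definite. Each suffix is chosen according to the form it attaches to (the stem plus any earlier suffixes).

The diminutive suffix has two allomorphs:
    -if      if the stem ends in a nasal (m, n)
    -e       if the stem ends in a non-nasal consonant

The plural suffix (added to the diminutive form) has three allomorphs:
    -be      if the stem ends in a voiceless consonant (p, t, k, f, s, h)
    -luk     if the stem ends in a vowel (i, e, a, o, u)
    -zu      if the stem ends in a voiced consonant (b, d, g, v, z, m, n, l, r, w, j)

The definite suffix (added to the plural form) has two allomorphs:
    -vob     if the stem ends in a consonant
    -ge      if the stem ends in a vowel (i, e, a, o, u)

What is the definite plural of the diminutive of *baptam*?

baptamifbege

*baptam*: final consonant = /m/, a nasal → -if → *baptamif*.
The final sound of the diminutive form *baptamif* is /f/, which is a voiceless consonant, so the plural suffix is -be, giving *baptamifbe*.
The final sound of the plural form *baptamifbe* is /e/, which is a vowel, so the definite suffix is -ge, giving *baptamifbege*.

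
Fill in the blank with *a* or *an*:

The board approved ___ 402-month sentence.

a

The indefinite article is chosen by the initial *sound* of the following word, not its spelling.
The number *402* is spoken "four hundred …", beginning with /fɔr/ — a consonant sound.
So the article is *a*: The board approved a 402-month sentence.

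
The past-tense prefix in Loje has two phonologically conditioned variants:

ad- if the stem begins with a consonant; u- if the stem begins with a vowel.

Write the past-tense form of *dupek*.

*dupek*: first sound = /d/, a consonant → ad- → *addupek*.

addupek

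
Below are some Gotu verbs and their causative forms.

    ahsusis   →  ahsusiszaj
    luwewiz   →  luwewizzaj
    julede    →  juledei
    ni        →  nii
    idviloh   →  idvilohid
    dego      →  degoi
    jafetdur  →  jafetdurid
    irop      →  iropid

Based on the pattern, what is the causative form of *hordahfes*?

hordahfeszaj

Looking at the final sound of each stem: -zaj when the stem ends in a sibilant (*ahsusis*, *luwewiz*); -id when the stem ends in a non-sibilant consonant (*idviloh*, *jafetdur*, *irop*); -i when the stem ends in a vowel (*julede*, *ni*, *dego*).
*hordahfes*: final sound = /s/, a sibilant → -zaj → *hordahfeszaj*.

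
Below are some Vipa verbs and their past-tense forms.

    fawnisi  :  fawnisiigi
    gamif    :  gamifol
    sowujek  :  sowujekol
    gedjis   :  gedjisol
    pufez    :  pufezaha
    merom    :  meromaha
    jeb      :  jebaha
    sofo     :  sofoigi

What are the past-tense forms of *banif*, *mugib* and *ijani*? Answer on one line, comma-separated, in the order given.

banifol, mugibaha, ijaniigi

The suffix is conditioned by the final sound: -ol when the stem ends in a voiceless consonant (*gamif*, *sowujek*, *gedjis*); -aha when the stem ends in a voiced consonant (*pufez*, *merom*, *jeb*); -igi when the stem ends in a vowel (*fawnisi*, *sofo*).
The final sound of *banif* is /f/, which is a voiceless consonant, so the suffix is -ol, giving *banifol*.
The final sound of *mugib* is /b/, which is a voiced consonant, so the suffix is -aha, giving *mugibaha*.
*ijani*: final sound = /i/, a vowel → -igi → *ijaniigi*.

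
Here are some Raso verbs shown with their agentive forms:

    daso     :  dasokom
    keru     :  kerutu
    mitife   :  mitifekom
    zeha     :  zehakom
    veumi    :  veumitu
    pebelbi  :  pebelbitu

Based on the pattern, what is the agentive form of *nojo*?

nojokom

The pattern is height harmony: -tu when the last vowel of the stem is a high vowel (*keru*, *veumi*, *pebelbi*); -kom when the last vowel of the stem is a non-high vowel (*daso*, *mitife*, *zeha*).
*nojo* — last vowel /o/ (a non-high vowel) → -kom → *nojokom*.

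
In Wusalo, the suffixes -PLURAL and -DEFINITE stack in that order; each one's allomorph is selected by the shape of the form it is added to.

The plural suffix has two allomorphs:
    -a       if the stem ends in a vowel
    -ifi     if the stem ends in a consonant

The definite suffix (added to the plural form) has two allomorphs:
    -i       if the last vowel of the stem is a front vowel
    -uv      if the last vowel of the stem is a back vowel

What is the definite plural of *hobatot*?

The final sound of *hobatot* is /t/, which is a consonant, so the plural suffix is -ifi, giving *hobatotifi*.
Since the last vowel of the plural form *hobatotifi* is /i/ (a front vowel), it takes -i, giving *hobatotifii*.

hobatotifii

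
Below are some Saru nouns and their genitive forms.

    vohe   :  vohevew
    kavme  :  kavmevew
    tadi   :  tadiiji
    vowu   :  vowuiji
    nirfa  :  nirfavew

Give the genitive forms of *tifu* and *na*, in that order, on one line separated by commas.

tifuiji, navew

The pattern is height harmony: -iji when the last vowel of the stem is a high vowel (*tadi*, *vowu*); -vew when the last vowel of the stem is a non-high vowel (*vohe*, *kavme*, *nirfa*).
*tifu*: last vowel = /u/, a high vowel → -iji → *tifuiji*.
The last vowel of *na* is /a/, which is a non-high vowel, so the suffix is -vew, giving *navew*.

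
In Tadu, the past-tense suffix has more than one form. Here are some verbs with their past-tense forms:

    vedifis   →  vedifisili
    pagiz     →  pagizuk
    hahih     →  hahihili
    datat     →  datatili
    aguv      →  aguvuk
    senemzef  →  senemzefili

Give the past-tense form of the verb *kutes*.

The suffix is conditioned by the final consonant: -ili when the stem ends in a voiceless consonant (*vedifis*, *hahih*, *datat*, *senemzef*); -uk when the stem ends in a voiced consonant (*pagiz*, *aguv*).
Since the final consonant of *kutes* is /s/ (voiceless), it takes -ili, giving *kutesili*.

kutesili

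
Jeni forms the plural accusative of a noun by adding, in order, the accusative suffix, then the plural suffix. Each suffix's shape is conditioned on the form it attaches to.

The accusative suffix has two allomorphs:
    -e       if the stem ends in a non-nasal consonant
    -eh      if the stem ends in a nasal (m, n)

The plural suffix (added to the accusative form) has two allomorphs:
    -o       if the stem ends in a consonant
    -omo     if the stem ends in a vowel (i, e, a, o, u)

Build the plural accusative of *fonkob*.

fonkobeomo

*fonkob*: final consonant = /b/, non-nasal → -e → *fonkobe*.
The accusative form *fonkobe*: final sound = /e/, a vowel → -omo → *fonkobeomo*.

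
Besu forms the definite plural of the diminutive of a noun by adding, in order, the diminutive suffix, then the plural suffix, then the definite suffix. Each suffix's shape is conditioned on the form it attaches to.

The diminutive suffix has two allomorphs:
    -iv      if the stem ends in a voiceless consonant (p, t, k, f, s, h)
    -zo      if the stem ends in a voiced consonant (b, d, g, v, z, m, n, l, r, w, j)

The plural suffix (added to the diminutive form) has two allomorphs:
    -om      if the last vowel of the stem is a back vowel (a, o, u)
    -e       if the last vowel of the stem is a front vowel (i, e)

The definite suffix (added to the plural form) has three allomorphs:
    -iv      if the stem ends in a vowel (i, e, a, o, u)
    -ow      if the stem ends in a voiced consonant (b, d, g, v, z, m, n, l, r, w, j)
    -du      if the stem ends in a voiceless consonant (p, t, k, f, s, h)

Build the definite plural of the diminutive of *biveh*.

Since the final consonant of *biveh* is /h/ (voiceless), it takes -iv, giving *bivehiv*.
The diminutive form *bivehiv* — last vowel /i/ (a front vowel) → -e → *bivehive*.
The final sound of the plural form *bivehive* is /e/, which is a vowel, so the definite suffix is -iv, giving *bivehiveiv*.

bivehiveiv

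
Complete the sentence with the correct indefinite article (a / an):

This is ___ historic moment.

a

The indefinite article is chosen by the initial *sound* of the following word, not its spelling.
*historic* begins with the sound /h/ (h is pronounced in standard usage) — a consonant sound.
So the article is *a*: This is a historic moment.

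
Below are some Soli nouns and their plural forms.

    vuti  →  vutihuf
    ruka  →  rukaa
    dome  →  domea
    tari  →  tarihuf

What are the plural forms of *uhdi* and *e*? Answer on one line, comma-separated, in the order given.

uhdihuf, ea

The suffix is conditioned by the last vowel: -huf when the last vowel of the stem is a high vowel (*vuti*, *tari*); -a when the last vowel of the stem is a non-high vowel (*ruka*, *dome*).
The last vowel of *uhdi* is /i/, which is a high vowel, so the suffix is -huf, giving *uhdihuf*.
*e* — last vowel /e/ (a non-high vowel) → -a → *ea*.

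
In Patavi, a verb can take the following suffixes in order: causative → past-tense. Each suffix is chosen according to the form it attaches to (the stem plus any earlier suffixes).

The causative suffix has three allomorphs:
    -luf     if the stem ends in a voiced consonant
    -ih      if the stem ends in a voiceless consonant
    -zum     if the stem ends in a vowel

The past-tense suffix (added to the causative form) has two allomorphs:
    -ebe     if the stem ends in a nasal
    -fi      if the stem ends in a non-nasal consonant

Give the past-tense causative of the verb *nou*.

*nou*: final sound = /u/, a vowel → -zum → *nouzum*.
The causative form *nouzum*: final consonant = /m/, a nasal → -ebe → *nouzumebe*.

nouzumebe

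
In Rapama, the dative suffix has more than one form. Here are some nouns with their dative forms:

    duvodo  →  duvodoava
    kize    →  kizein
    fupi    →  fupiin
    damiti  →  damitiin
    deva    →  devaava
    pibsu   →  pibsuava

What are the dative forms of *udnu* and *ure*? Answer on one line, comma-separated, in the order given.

udnuava, urein

The suffix is conditioned by the last vowel: -in when the last vowel of the stem is a front vowel (*kize*, *fupi*, *damiti*); -ava when the last vowel of the stem is a back vowel (*duvodo*, *deva*, *pibsu*).
Since the last vowel of *udnu* is /u/ (a back vowel), it takes -ava, giving *udnuava*.
*ure*: last vowel = /e/, a front vowel → -in → *urein*.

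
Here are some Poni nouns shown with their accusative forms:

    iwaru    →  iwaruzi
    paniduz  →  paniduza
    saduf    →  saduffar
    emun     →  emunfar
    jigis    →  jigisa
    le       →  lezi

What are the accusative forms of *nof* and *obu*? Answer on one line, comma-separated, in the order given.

noffar, obuzi

The pattern is sibilance of the final sound: -a when the stem ends in a sibilant (*paniduz*, *jigis*); -far when the stem ends in a non-sibilant consonant (*saduf*, *emun*); -zi when the stem ends in a vowel (*iwaru*, *le*).
*nof* — final sound /f/ (a non-sibilant consonant) → -far → *noffar*.
Since the final sound of *obu* is /u/ (a vowel), it takes -zi, giving *obuzi*.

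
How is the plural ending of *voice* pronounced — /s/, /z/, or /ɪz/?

/ɪz/

The stem *voice* ends in a sibilant (/s, z, ʃ, ʒ, tʃ, dʒ/).
The plural suffix surfaces as /ɪz/ after sibilants, /s/ after other voiceless consonants, and /z/ after other voiced sounds.
So the plural -s on *voice* is pronounced /ɪz/.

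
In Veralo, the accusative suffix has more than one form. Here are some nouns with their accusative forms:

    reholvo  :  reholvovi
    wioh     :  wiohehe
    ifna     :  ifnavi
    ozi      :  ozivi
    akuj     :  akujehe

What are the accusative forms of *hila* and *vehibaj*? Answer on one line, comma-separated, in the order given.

hilavi, vehibajehe

The pattern is consonant vs. vowel: -ehe when the stem ends in a consonant (*wioh*, *akuj*); -vi when the stem ends in a vowel (*reholvo*, *ifna*, *ozi*).
*hila* — final sound /a/ (a vowel) → -vi → *hilavi*.
*vehibaj* — final sound /j/ (a consonant) → -ehe → *vehibajehe*.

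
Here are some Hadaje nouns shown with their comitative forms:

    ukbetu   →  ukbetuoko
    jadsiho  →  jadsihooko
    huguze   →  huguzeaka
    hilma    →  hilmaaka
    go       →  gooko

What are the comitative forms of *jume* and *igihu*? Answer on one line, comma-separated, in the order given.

The alternation tracks the last vowel of the stem — -oko when the last vowel of the stem is a rounded vowel (*ukbetu*, *jadsiho*, *go*); -aka when the last vowel of the stem is an unrounded vowel (*huguze*, *hilma*).
*jume* — last vowel /e/ (an unrounded vowel) → -aka → *jumeaka*.
Since the last vowel of *igihu* is /u/ (a rounded vowel), it takes -oko, giving *igihuoko*.

jumeaka, igihuoko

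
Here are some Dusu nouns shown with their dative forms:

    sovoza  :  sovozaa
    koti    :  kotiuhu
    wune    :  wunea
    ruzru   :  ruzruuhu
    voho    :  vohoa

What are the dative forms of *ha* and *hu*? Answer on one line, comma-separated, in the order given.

The suffix is conditioned by the last vowel: -uhu when the last vowel of the stem is a high vowel (*koti*, *ruzru*); -a when the last vowel of the stem is a non-high vowel (*sovoza*, *wune*, *voho*).
*ha* — last vowel /a/ (a non-high vowel) → -a → *haa*.
*hu* — last vowel /u/ (a high vowel) → -uhu → *huuhu*.

haa, huuhu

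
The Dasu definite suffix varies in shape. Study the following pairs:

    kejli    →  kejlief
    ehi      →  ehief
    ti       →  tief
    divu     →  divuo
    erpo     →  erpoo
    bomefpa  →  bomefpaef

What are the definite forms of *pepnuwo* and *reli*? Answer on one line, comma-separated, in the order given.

The pattern is rounding harmony: -o when the last vowel of the stem is a rounded vowel (*divu*, *erpo*); -ef when the last vowel of the stem is an unrounded vowel (*kejli*, *ehi*, *ti*, *bomefpa*).
Since the last vowel of *pepnuwo* is /o/ (a rounded vowel), it takes -o, giving *pepnuwoo*.
*reli* — last vowel /i/ (an unrounded vowel) → -ef → *relief*.

pepnuwoo, relief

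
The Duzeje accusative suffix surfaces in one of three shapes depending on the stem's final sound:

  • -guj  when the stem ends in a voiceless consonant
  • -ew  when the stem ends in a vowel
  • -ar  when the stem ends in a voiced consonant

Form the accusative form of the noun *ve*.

*ve* — final sound /e/ (a vowel) → -ew → *veew*.

veew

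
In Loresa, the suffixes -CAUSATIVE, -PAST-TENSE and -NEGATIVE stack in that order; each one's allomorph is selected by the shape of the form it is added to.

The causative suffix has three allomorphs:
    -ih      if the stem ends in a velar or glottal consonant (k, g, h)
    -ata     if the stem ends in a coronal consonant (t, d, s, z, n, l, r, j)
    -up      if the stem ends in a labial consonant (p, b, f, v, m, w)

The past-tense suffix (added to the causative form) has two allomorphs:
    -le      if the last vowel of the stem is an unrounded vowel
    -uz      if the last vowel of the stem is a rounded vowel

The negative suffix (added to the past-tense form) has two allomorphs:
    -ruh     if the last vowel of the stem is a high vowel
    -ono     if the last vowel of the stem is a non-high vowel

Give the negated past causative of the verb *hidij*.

hidijataleono

*hidij*: final consonant = /j/, coronal → -ata → *hidijata*.
The causative form *hidijata*: last vowel = /a/, an unrounded vowel → -le → *hidijatale*.
Since the last vowel of the past-tense form *hidijatale* is /e/ (a non-high vowel), it takes -ono, giving *hidijataleono*.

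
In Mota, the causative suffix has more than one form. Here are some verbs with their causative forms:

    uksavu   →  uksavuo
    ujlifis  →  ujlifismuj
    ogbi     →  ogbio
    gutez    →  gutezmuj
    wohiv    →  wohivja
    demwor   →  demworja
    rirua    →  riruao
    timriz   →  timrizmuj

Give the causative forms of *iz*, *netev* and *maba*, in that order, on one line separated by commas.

izmuj, netevja, mabao

The suffix is conditioned by the final sound: -muj when the stem ends in a sibilant (*ujlifis*, *gutez*, *timriz*); -ja when the stem ends in a non-sibilant consonant (*wohiv*, *demwor*); -o when the stem ends in a vowel (*uksavu*, *ogbi*, *rirua*).
*iz*: final sound = /z/, a sibilant → -muj → *izmuj*.
*netev* — final sound /v/ (a non-sibilant consonant) → -ja → *netevja*.
*maba*: final sound = /a/, a vowel → -o → *mabao*.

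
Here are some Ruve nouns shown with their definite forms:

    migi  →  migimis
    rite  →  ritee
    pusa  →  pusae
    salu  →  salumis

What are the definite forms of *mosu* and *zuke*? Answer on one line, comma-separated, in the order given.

Looking at the last vowel of each stem: -mis when the last vowel of the stem is a high vowel (*migi*, *salu*); -e when the last vowel of the stem is a non-high vowel (*rite*, *pusa*).
*mosu* — last vowel /u/ (a high vowel) → -mis → *mosumis*.
Since the last vowel of *zuke* is /e/ (a non-high vowel), it takes -e, giving *zukee*.

mosumis, zukee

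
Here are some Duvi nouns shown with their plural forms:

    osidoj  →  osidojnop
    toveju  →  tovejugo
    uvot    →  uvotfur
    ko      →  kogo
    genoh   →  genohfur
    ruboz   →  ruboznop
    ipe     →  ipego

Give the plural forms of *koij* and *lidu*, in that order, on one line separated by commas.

koijnop, lidugo

The suffix is conditioned by the final sound: -fur when the stem ends in a voiceless consonant (*uvot*, *genoh*); -nop when the stem ends in a voiced consonant (*osidoj*, *ruboz*); -go when the stem ends in a vowel (*toveju*, *ko*, *ipe*).
*koij*: final sound = /j/, a voiced consonant → -nop → *koijnop*.
*lidu*: final sound = /u/, a vowel → -go → *lidugo*.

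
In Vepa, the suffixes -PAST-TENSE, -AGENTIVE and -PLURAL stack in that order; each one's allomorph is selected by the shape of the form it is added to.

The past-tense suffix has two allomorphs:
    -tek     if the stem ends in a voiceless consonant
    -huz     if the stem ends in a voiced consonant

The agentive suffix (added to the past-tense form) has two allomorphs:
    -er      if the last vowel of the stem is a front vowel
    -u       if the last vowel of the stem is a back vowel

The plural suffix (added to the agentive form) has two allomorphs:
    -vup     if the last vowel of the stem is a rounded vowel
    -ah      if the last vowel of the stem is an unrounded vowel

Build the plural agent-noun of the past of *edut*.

eduttekerah

*edut* — final consonant /t/ (voiceless) → -tek → *eduttek*.
The past-tense form *eduttek*: last vowel = /e/, a front vowel → -er → *edutteker*.
The agentive form *edutteker*: last vowel = /e/, an unrounded vowel → -ah → *eduttekerah*.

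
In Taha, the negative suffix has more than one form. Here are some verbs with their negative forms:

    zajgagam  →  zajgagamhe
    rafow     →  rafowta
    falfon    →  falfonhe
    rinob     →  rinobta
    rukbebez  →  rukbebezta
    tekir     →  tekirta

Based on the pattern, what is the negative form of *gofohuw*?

gofohuwta

Looking at the final consonant of each stem: -he when the stem ends in a nasal (*zajgagam*, *falfon*); -ta when the stem ends in a non-nasal consonant (*rafow*, *rinob*, *rukbebez*, *tekir*).
*gofohuw* — final consonant /w/ (non-nasal) → -ta → *gofohuwta*.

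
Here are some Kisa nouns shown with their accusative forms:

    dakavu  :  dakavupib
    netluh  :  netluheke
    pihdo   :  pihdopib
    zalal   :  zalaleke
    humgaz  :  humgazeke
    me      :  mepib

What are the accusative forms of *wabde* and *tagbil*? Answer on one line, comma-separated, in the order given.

The alternation tracks the final sound of the stem — -eke when the stem ends in a consonant (*netluh*, *zalal*, *humgaz*); -pib when the stem ends in a vowel (*dakavu*, *pihdo*, *me*).
*wabde*: final sound = /e/, a vowel → -pib → *wabdepib*.
The final sound of *tagbil* is /l/, which is a consonant, so the suffix is -eke, giving *tagbileke*.

wabdepib, tagbileke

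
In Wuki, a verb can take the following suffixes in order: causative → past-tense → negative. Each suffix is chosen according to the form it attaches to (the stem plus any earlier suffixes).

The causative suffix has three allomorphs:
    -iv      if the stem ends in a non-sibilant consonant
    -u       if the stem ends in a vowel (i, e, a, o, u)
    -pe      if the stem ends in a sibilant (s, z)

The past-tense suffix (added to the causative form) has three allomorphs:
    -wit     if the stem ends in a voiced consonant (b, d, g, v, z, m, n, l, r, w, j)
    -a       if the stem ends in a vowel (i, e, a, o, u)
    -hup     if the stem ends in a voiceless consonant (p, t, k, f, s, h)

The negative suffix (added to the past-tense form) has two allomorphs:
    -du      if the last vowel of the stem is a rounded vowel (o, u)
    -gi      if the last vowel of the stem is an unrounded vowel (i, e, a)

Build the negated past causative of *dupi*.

The final sound of *dupi* is /i/, which is a vowel, so the causative suffix is -u, giving *dupiu*.
The causative form *dupiu*: final sound = /u/, a vowel → -a → *dupiua*.
The past-tense form *dupiua* — last vowel /a/ (an unrounded vowel) → -gi → *dupiuagi*.

dupiuagi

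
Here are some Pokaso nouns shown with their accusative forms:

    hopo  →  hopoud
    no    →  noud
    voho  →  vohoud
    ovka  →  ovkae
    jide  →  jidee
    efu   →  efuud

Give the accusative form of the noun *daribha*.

daribhae

The pattern is rounding harmony: -ud when the last vowel of the stem is a rounded vowel (*hopo*, *no*, *voho*, *efu*); -e when the last vowel of the stem is an unrounded vowel (*ovka*, *jide*).
*daribha* — last vowel /a/ (an unrounded vowel) → -e → *daribhae*.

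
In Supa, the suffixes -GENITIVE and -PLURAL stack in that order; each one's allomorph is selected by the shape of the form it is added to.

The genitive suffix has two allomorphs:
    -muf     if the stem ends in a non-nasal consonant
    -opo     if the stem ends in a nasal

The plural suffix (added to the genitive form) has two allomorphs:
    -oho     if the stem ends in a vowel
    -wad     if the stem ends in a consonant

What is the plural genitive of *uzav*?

*uzav*: final consonant = /v/, non-nasal → -muf → *uzavmuf*.
The genitive form *uzavmuf*: final sound = /f/, a consonant → -wad → *uzavmufwad*.

uzavmufwad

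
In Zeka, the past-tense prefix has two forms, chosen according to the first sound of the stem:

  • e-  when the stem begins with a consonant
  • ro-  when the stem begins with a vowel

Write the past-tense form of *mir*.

emir

*mir*: first sound = /m/, a consonant → e- → *emir*.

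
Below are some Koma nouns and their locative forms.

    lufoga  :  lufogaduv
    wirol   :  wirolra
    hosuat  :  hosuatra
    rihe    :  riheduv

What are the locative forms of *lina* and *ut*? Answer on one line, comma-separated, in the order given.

The suffix is conditioned by the final sound: -ra when the stem ends in a consonant (*wirol*, *hosuat*); -duv when the stem ends in a vowel (*lufoga*, *rihe*).
*lina*: final sound = /a/, a vowel → -duv → *linaduv*.
*ut*: final sound = /t/, a consonant → -ra → *utra*.

linaduv, utra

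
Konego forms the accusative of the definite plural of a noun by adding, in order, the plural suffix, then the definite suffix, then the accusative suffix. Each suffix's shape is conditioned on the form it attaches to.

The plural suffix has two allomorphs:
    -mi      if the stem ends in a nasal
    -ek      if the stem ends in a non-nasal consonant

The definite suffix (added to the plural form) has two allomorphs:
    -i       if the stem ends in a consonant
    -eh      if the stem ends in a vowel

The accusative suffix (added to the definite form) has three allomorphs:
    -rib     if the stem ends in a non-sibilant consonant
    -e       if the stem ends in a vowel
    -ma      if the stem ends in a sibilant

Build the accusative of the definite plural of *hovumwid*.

hovumwidekie

Since the final consonant of *hovumwid* is /d/ (non-nasal), it takes -ek, giving *hovumwidek*.
The plural form *hovumwidek* — final sound /k/ (a consonant) → -i → *hovumwideki*.
The final sound of the definite form *hovumwideki* is /i/, which is a vowel, so the accusative suffix is -e, giving *hovumwidekie*.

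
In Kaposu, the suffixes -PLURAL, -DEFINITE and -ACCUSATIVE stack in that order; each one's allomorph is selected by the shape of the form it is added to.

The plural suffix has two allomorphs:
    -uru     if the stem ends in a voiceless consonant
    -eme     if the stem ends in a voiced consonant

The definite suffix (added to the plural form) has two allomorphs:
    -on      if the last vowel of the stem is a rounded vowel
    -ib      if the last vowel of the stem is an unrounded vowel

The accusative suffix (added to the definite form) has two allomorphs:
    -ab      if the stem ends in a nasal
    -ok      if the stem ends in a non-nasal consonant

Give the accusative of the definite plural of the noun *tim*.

timemeibok

Since the final consonant of *tim* is /m/ (voiced), it takes -eme, giving *timeme*.
The plural form *timeme*: last vowel = /e/, an unrounded vowel → -ib → *timemeib*.
The definite form *timemeib*: final consonant = /b/, non-nasal → -ok → *timemeibok*.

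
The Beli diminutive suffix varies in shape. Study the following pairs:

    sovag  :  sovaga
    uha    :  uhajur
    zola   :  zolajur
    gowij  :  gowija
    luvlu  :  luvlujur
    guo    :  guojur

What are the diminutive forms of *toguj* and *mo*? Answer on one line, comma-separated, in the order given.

toguja, mojur

Looking at the final sound of each stem: -a when the stem ends in a consonant (*sovag*, *gowij*); -jur when the stem ends in a vowel (*uha*, *zola*, *luvlu*, *guo*).
*toguj* — final sound /j/ (a consonant) → -a → *toguja*.
*mo*: final sound = /o/, a vowel → -jur → *mojur*.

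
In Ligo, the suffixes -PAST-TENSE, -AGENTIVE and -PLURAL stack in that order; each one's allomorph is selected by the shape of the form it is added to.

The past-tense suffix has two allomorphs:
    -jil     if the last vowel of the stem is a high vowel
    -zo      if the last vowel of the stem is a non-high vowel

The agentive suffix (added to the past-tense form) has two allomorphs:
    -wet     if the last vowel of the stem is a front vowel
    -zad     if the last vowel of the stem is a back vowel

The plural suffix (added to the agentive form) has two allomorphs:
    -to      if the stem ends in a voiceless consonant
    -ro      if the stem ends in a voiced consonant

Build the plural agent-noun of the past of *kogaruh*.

*kogaruh*: last vowel = /u/, a high vowel → -jil → *kogaruhjil*.
The last vowel of the past-tense form *kogaruhjil* is /i/, which is a front vowel, so the agentive suffix is -wet, giving *kogaruhjilwet*.
The final consonant of the agentive form *kogaruhjilwet* is /t/, which is voiceless, so the plural suffix is -to, giving *kogaruhjilwetto*.

kogaruhjilwetto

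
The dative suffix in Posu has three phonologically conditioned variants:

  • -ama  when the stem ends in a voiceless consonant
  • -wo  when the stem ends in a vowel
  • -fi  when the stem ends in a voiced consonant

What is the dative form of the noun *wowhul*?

wowhulfi

*wowhul*: final sound = /l/, a voiced consonant → -fi → *wowhulfi*.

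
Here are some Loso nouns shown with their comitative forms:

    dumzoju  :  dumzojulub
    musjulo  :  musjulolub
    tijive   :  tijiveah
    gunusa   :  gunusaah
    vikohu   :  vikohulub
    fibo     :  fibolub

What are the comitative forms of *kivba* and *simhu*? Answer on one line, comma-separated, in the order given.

The pattern is rounding harmony: -lub when the last vowel of the stem is a rounded vowel (*dumzoju*, *musjulo*, *vikohu*, *fibo*); -ah when the last vowel of the stem is an unrounded vowel (*tijive*, *gunusa*).
Since the last vowel of *kivba* is /a/ (an unrounded vowel), it takes -ah, giving *kivbaah*.
*simhu*: last vowel = /u/, a rounded vowel → -lub → *simhulub*.

kivbaah, simhulub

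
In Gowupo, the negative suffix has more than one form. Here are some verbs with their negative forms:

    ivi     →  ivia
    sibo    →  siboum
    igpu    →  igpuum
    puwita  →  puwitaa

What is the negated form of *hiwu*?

The suffix is conditioned by the last vowel: -um when the last vowel of the stem is a rounded vowel (*sibo*, *igpu*); -a when the last vowel of the stem is an unrounded vowel (*ivi*, *puwita*).
*hiwu*: last vowel = /u/, a rounded vowel → -um → *hiwuum*.

hiwuum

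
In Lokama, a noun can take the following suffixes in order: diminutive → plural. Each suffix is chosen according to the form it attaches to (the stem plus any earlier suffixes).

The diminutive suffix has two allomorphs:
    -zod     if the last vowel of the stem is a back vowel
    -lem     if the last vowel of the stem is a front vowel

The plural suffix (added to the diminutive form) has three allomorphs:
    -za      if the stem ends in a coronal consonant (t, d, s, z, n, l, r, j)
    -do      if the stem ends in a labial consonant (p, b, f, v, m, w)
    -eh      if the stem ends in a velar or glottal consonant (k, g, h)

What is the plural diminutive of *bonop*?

*bonop*: last vowel = /o/, a back vowel → -zod → *bonopzod*.
The diminutive form *bonopzod* — final consonant /d/ (coronal) → -za → *bonopzodza*.

bonopzodza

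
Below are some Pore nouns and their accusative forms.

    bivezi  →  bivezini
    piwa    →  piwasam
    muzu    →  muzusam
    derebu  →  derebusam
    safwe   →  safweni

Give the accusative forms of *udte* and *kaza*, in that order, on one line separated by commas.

udteni, kazasam

The pattern is front/back vowel harmony: -ni when the last vowel of the stem is a front vowel (*bivezi*, *safwe*); -sam when the last vowel of the stem is a back vowel (*piwa*, *muzu*, *derebu*).
*udte*: last vowel = /e/, a front vowel → -ni → *udteni*.
*kaza*: last vowel = /a/, a back vowel → -sam → *kazasam*.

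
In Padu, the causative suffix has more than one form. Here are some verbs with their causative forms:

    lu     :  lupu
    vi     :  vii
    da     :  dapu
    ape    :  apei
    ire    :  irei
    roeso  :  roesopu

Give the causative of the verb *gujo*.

gujopu

The pattern is front/back vowel harmony: -i when the last vowel of the stem is a front vowel (*vi*, *ape*, *ire*); -pu when the last vowel of the stem is a back vowel (*lu*, *da*, *roeso*).
Since the last vowel of *gujo* is /o/ (a back vowel), it takes -pu, giving *gujopu*.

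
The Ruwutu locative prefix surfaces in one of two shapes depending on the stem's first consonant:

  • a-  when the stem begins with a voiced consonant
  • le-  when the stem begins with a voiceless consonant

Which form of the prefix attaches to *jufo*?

a-

Since the first consonant of *jufo* is /j/ (voiced), it takes a-.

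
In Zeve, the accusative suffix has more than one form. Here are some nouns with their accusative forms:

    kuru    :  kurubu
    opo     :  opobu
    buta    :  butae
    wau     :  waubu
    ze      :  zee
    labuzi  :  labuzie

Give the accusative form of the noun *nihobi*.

The suffix is conditioned by the last vowel: -bu when the last vowel of the stem is a rounded vowel (*kuru*, *opo*, *wau*); -e when the last vowel of the stem is an unrounded vowel (*buta*, *ze*, *labuzi*).
The last vowel of *nihobi* is /i/, which is an unrounded vowel, so the suffix is -e, giving *nihobie*.

nihobie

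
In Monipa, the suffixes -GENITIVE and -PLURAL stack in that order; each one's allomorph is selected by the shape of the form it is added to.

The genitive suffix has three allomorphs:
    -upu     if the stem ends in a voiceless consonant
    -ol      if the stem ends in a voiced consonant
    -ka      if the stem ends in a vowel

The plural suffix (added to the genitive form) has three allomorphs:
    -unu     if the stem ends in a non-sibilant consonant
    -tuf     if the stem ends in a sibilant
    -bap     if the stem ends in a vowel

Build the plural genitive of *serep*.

serepupubap

*serep* — final sound /p/ (a voiceless consonant) → -upu → *serepupu*.
The final sound of the genitive form *serepupu* is /u/, which is a vowel, so the plural suffix is -bap, giving *serepupubap*.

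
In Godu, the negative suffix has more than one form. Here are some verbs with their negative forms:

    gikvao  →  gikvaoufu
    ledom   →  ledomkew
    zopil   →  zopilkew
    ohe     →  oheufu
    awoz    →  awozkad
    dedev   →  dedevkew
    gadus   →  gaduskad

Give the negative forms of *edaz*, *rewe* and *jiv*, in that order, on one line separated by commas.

The pattern is sibilance of the final sound: -kad when the stem ends in a sibilant (*awoz*, *gadus*); -kew when the stem ends in a non-sibilant consonant (*ledom*, *zopil*, *dedev*); -ufu when the stem ends in a vowel (*gikvao*, *ohe*).
*edaz*: final sound = /z/, a sibilant → -kad → *edazkad*.
Since the final sound of *rewe* is /e/ (a vowel), it takes -ufu, giving *reweufu*.
*jiv*: final sound = /v/, a non-sibilant consonant → -kew → *jivkew*.

edazkad, reweufu, jivkew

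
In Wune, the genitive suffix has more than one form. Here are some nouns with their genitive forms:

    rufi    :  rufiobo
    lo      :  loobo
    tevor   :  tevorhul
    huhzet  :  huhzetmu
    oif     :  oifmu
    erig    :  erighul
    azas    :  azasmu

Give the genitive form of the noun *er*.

Looking at the final sound of each stem: -mu when the stem ends in a voiceless consonant (*huhzet*, *oif*, *azas*); -hul when the stem ends in a voiced consonant (*tevor*, *erig*); -obo when the stem ends in a vowel (*rufi*, *lo*).
*er* — final sound /r/ (a voiced consonant) → -hul → *erhul*.

erhul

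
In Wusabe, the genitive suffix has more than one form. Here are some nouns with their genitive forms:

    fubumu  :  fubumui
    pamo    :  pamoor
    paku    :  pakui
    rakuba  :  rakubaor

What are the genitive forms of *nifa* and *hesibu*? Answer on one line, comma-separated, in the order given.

nifaor, hesibui

The suffix is conditioned by the last vowel: -i when the last vowel of the stem is a high vowel (*fubumu*, *paku*); -or when the last vowel of the stem is a non-high vowel (*pamo*, *rakuba*).
The last vowel of *nifa* is /a/, which is a non-high vowel, so the suffix is -or, giving *nifaor*.
The last vowel of *hesibu* is /u/, which is a high vowel, so the suffix is -i, giving *hesibui*.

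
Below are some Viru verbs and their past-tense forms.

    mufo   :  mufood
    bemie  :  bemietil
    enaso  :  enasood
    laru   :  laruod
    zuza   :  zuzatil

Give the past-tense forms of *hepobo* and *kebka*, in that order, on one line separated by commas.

The alternation tracks the last vowel of the stem — -od when the last vowel of the stem is a rounded vowel (*mufo*, *enaso*, *laru*); -til when the last vowel of the stem is an unrounded vowel (*bemie*, *zuza*).
The last vowel of *hepobo* is /o/, which is a rounded vowel, so the suffix is -od, giving *hepobood*.
*kebka* — last vowel /a/ (an unrounded vowel) → -til → *kebkatil*.

hepobood, kebkatil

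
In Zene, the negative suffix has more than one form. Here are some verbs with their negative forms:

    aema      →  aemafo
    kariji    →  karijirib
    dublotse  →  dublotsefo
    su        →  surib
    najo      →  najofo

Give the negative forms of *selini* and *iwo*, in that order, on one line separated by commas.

The pattern is height harmony: -rib when the last vowel of the stem is a high vowel (*kariji*, *su*); -fo when the last vowel of the stem is a non-high vowel (*aema*, *dublotse*, *najo*).
The last vowel of *selini* is /i/, which is a high vowel, so the suffix is -rib, giving *selinirib*.
Since the last vowel of *iwo* is /o/ (a non-high vowel), it takes -fo, giving *iwofo*.

selinirib, iwofo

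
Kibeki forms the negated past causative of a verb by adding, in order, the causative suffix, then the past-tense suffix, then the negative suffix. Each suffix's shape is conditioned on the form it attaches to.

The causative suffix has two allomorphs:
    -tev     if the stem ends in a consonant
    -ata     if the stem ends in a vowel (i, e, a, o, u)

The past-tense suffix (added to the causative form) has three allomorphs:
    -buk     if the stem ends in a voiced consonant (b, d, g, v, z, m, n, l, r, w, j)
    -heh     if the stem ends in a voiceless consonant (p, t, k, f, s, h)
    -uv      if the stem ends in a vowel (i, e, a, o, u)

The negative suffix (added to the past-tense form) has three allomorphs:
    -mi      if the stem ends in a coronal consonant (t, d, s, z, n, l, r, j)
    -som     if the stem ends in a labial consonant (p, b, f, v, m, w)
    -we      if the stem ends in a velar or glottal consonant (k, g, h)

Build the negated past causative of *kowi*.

kowiatauvsom

Since the final sound of *kowi* is /i/ (a vowel), it takes -ata, giving *kowiata*.
The causative form *kowiata*: final sound = /a/, a vowel → -uv → *kowiatauv*.
The final consonant of the past-tense form *kowiatauv* is /v/, which is labial, so the negative suffix is -som, giving *kowiatauvsom*.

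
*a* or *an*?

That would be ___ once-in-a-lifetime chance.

The indefinite article is chosen by the initial *sound* of the following word, not its spelling.
*once-in-a-lifetime* begins with the sound /wʌ/ (*once* pronounced with initial /w/) — a consonant sound.
So the article is *a*: That would be a once-in-a-lifetime chance.

a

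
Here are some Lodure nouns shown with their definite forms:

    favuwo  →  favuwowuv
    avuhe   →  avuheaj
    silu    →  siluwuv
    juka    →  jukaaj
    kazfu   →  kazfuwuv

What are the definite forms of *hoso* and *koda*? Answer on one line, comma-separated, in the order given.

hosowuv, kodaaj

The alternation tracks the last vowel of the stem — -wuv when the last vowel of the stem is a rounded vowel (*favuwo*, *silu*, *kazfu*); -aj when the last vowel of the stem is an unrounded vowel (*avuhe*, *juka*).
*hoso* — last vowel /o/ (a rounded vowel) → -wuv → *hosowuv*.
*koda*: last vowel = /a/, an unrounded vowel → -aj → *kodaaj*.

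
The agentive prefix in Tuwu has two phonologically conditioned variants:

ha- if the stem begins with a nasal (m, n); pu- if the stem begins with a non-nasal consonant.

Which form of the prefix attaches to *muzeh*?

Since the first consonant of *muzeh* is /m/ (a nasal), it takes ha-.

ha-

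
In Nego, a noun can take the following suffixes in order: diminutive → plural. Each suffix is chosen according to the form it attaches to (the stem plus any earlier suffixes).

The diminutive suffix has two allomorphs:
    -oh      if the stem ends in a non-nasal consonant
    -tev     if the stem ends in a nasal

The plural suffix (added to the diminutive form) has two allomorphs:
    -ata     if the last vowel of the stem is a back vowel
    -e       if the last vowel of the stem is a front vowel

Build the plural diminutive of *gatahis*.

The final consonant of *gatahis* is /s/, which is non-nasal, so the diminutive suffix is -oh, giving *gatahisoh*.
The diminutive form *gatahisoh* — last vowel /o/ (a back vowel) → -ata → *gatahisohata*.

gatahisohata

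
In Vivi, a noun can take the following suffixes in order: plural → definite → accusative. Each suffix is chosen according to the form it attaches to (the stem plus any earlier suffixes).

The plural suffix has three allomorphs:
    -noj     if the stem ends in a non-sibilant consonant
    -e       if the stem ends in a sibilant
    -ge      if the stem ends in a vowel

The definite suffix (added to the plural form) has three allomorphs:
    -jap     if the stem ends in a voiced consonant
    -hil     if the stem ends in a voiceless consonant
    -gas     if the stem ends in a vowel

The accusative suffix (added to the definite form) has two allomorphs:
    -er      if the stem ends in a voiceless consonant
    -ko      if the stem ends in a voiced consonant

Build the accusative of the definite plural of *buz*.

buzegaser

The final sound of *buz* is /z/, which is a sibilant, so the plural suffix is -e, giving *buze*.
The plural form *buze*: final sound = /e/, a vowel → -gas → *buzegas*.
The definite form *buzegas*: final consonant = /s/, voiceless → -er → *buzegaser*.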